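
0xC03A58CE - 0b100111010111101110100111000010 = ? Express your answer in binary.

0xC03A58CE = 0b11000000001110100101100011001110 in binary.
Subtract column by column in base 2:
  0-0 → 0
  1-1 → 0
  1-0 → 1
  1-0 → 1
  0-0 → 0
  0-0 → 0
  1-1 → 0
  1-1 → 0
  0-1 → 1 (borrow)
  0-0-1 → 1 (borrow)
  0-0-1 → 1 (borrow)
  1-1-1 → 1 (borrow)
  1-0-1 → 0
  0-1 → 1 (borrow)
  1-1-1 → 1 (borrow)
  0-1-1 → 0 (borrow)
  0-0-1 → 1 (borrow)
  1-1-1 → 1 (borrow)
  0-1-1 → 0 (borrow)
  1-1-1 → 1 (borrow)
  1-1-1 → 1 (borrow)
  1-0-1 → 0
  0-1 → 1 (borrow)
  0-0-1 → 1 (borrow)
  0-1-1 → 0 (borrow)
  0-1-1 → 0 (borrow)
  0-1-1 → 0 (borrow)
  0-0-1 → 1 (borrow)
  0-0-1 → 1 (borrow)
  0-1-1 → 0 (borrow)
  1-0-1 → 0
  1-0 → 1

0b10011000110110110110111100001100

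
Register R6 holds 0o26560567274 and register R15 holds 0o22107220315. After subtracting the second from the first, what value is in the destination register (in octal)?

0o4451346757

Subtract column by column in base 8:
  4-5 → 7 (borrow)
  7-1-1 → 5
  2-3 → 7 (borrow)
  7-0-1 → 6
  6-2 → 4
  5-2 → 3
  0-7 → 1 (borrow)
  6-0-1 → 5
  5-1 → 4
  6-2 → 4
  2-2 → 0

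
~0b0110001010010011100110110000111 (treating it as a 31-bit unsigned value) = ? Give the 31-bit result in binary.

0b1001110101101100011001001111000

Invert each bit: 0110001010010011100110110000111 → 1001110101101100011001001111000.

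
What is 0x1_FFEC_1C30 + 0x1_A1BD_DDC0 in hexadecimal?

0x3A1A9F9F0

Add column by column in base 16, right to left:
  0+0 = 0
  3+C = F
  C+D = 9 carry 1
  1+D+1 = F
  C+D = 9 carry 1
  E+B+1 = A carry 1
  F+1+1 = 1 carry 1
  F+A+1 = A carry 1
  1+1+1 = 3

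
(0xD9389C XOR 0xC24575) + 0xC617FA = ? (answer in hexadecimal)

First 0xD9389C XOR 0xC24575 = 0x1B7DE9.
Add column by column in base 16, right to left:
  9+A = 3 carry 1
  E+F+1 = E carry 1
  D+7+1 = 5 carry 1
  7+1+1 = 9
  B+6 = 1 carry 1
  1+C+1 = E

0xE195E3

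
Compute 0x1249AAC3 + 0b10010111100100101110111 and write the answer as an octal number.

0o2245272072

0x1249AAC3 = 0o2222325303 in octal.
0b10010111100100101110111 = 0o22744567 in octal.
Add column by column in base 8, right to left:
  3+7 = 2 carry 1
  0+6+1 = 7
  3+5 = 0 carry 1
  5+4+1 = 2 carry 1
  2+4+1 = 7
  3+7 = 2 carry 1
  2+2+1 = 5
  2+2 = 4
  2+0 = 2
  2+0 = 2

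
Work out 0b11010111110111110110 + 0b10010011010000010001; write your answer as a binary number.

0b101101011001000000111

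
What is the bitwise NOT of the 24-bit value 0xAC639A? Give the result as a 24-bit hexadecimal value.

Each hex digit d becomes F−d:
  A→5, C→3, 6→9, 3→C, 9→6, A→5

0x539C65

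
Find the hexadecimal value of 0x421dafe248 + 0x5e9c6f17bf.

0xa0ba1efa07

Add column by column in base 16, right to left:
  8+f = 7 carry 1
  4+b+1 = 0 carry 1
  2+7+1 = a
  e+1 = f
  f+f = e carry 1
  a+6+1 = 1 carry 1
  d+c+1 = a carry 1
  1+9+1 = b
  2+e = 0 carry 1
  4+5+1 = a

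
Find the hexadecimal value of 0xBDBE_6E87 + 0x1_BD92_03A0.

Add column by column in base 16, right to left:
  7+0 = 7
  8+A = 2 carry 1
  E+3+1 = 2 carry 1
  6+0+1 = 7
  E+2 = 0 carry 1
  B+9+1 = 5 carry 1
  D+D+1 = B carry 1
  B+B+1 = 7 carry 1
  0+1+1 = 2

0x27B507227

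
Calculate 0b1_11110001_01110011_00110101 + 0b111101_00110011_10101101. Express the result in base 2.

Add column by column in base 2, right to left:
  1+1 = 0 carry 1
  0+0+1 = 1
  1+1 = 0 carry 1
  0+1+1 = 0 carry 1
  1+0+1 = 0 carry 1
  1+1+1 = 1 carry 1
  0+0+1 = 1
  0+1 = 1
  1+1 = 0 carry 1
  1+1+1 = 1 carry 1
  0+0+1 = 1
  0+0 = 0
  1+1 = 0 carry 1
  1+1+1 = 1 carry 1
  1+0+1 = 0 carry 1
  0+0+1 = 1
  1+1 = 0 carry 1
  0+0+1 = 1
  0+1 = 1
  0+1 = 1
  1+1 = 0 carry 1
  1+1+1 = 1 carry 1
  1+0+1 = 0 carry 1
  1+0+1 = 0 carry 1
  1+0+1 = 0 carry 1
  final carry 1

0b10001011101010011011100010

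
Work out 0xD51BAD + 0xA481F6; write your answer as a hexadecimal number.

0x1799DA3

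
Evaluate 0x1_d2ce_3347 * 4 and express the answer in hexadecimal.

Multiply each base-16 digit by 4, carrying:
  7×4 = 28 → write c carry 1
  4×4+1 = 17 → write 1 carry 1
  3×4+1 = 13 → write d
  3×4 = 12 → write c
  e×4 = 56 → write 8 carry 3
  c×4+3 = 51 → write 3 carry 3
  2×4+3 = 11 → write b
  d×4 = 52 → write 4 carry 3
  1×4+3 = 7 → write 7

0x74b38cd1c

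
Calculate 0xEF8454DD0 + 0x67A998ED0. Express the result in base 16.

Add column by column in base 16, right to left:
  0+0 = 0
  D+D = A carry 1
  D+E+1 = C carry 1
  4+8+1 = D
  5+9 = E
  4+9 = D
  8+A = 2 carry 1
  F+7+1 = 7 carry 1
  E+6+1 = 5 carry 1
  final carry 1

0x1572DEDCA0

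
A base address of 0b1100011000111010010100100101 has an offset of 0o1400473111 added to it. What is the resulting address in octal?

0o3031415556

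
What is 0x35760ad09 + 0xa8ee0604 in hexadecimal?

0x4004eb30d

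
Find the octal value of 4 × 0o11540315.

0o46601464

Multiply each base-8 digit by 4, carrying:
  5×4 = 20 → write 4 carry 2
  1×4+2 = 6 → write 6
  3×4 = 12 → write 4 carry 1
  0×4+1 = 1 → write 1
  4×4 = 16 → write 0 carry 2
  5×4+2 = 22 → write 6 carry 2
  1×4+2 = 6 → write 6
  1×4 = 4 → write 4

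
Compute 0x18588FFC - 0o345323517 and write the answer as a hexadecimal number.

0o345323517 = 0x395A74F in hexadecimal.
Subtract column by column in base 16:
  C-F → D (borrow)
  F-4-1 → A
  F-7 → 8
  8-A → E (borrow)
  8-5-1 → 2
  5-9 → C (borrow)
  8-3-1 → 4
  1-0 → 1

0x14C2E8AD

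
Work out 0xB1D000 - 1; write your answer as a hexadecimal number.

0xB1CFFF

The trailing 3 digits are 0, so subtracting 1 borrows through: they become F and the next digit up decrements.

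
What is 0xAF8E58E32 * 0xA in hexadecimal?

0x6DB8F78DF4

Multiply each base-16 digit by 10, carrying:
  2×10 = 20 → write 4 carry 1
  3×10+1 = 31 → write F carry 1
  E×10+1 = 141 → write D carry 8
  8×10+8 = 88 → write 8 carry 5
  5×10+5 = 55 → write 7 carry 3
  E×10+3 = 143 → write F carry 8
  8×10+8 = 88 → write 8 carry 5
  F×10+5 = 155 → write B carry 9
  A×10+9 = 109 → write D carry 6
  remaining carry: 6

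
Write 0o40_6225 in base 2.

Each octal digit is 3 bits: 4=100 0=000 6=110 2=010 2=010 5=101.

0b100000110010010101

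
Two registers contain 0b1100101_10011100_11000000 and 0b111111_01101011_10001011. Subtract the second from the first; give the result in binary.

Subtract column by column in base 2:
  0-1 → 1 (borrow)
  0-1-1 → 0 (borrow)
  0-0-1 → 1 (borrow)
  0-1-1 → 0 (borrow)
  0-0-1 → 1 (borrow)
  0-0-1 → 1 (borrow)
  1-0-1 → 0
  1-1 → 0
  0-1 → 1 (borrow)
  0-1-1 → 0 (borrow)
  1-0-1 → 0
  1-1 → 0
  1-0 → 1
  0-1 → 1 (borrow)
  0-1-1 → 0 (borrow)
  1-0-1 → 0
  1-1 → 0
  0-1 → 1 (borrow)
  1-1-1 → 1 (borrow)
  0-1-1 → 0 (borrow)
  0-1-1 → 0 (borrow)
  1-1-1 → 1 (borrow)
  1-0-1 → 0

0b1001100011000100110101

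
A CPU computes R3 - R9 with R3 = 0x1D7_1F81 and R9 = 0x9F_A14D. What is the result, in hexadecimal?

0x1377E34

Subtract column by column in base 16:
  1-D → 4 (borrow)
  8-4-1 → 3
  F-1 → E
  1-A → 7 (borrow)
  7-F-1 → 7 (borrow)
  D-9-1 → 3
  1-0 → 1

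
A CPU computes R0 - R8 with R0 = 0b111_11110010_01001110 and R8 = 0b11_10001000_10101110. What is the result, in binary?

0b1000110100110100000

Subtract column by column in base 2:
  0-0 → 0
  1-1 → 0
  1-1 → 0
  1-1 → 0
  0-0 → 0
  0-1 → 1 (borrow)
  1-0-1 → 0
  0-1 → 1 (borrow)
  0-0-1 → 1 (borrow)
  1-0-1 → 0
  0-0 → 0
  0-1 → 1 (borrow)
  1-0-1 → 0
  1-0 → 1
  1-0 → 1
  1-1 → 0
  1-1 → 0
  1-1 → 0
  1-0 → 1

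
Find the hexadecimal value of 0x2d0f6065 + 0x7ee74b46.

0xabf6abab

Add column by column in base 16, right to left:
  5+6 = b
  6+4 = a
  0+b = b
  6+4 = a
  f+7 = 6 carry 1
  0+e+1 = f
  d+e = b carry 1
  2+7+1 = a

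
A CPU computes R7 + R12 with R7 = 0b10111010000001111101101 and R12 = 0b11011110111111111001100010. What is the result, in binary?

Add column by column in base 2, right to left:
  1+0 = 1
  0+1 = 1
  1+0 = 1
  1+0 = 1
  0+0 = 0
  1+1 = 0 carry 1
  1+1+1 = 1 carry 1
  1+0+1 = 0 carry 1
  1+0+1 = 0 carry 1
  1+1+1 = 1 carry 1
  0+1+1 = 0 carry 1
  0+1+1 = 0 carry 1
  0+1+1 = 0 carry 1
  0+1+1 = 0 carry 1
  0+1+1 = 0 carry 1
  0+1+1 = 0 carry 1
  1+1+1 = 1 carry 1
  0+1+1 = 0 carry 1
  1+0+1 = 0 carry 1
  1+1+1 = 1 carry 1
  1+1+1 = 1 carry 1
  0+1+1 = 0 carry 1
  1+1+1 = 1 carry 1
  0+0+1 = 1
  0+1 = 1
  0+1 = 1

0b11110110010000001001001111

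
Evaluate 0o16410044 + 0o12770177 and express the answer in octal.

Add column by column in base 8, right to left:
  4+7 = 3 carry 1
  4+7+1 = 4 carry 1
  0+1+1 = 2
  0+0 = 0
  1+7 = 0 carry 1
  4+7+1 = 4 carry 1
  6+2+1 = 1 carry 1
  1+1+1 = 3

0o31400243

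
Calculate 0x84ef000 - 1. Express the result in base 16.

0x84eefff

The trailing 3 digits are 0, so subtracting 1 borrows through: they become F and the next digit up decrements.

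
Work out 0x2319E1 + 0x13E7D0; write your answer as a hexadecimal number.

Add column by column in base 16, right to left:
  1+0 = 1
  E+D = B carry 1
  9+7+1 = 1 carry 1
  1+E+1 = 0 carry 1
  3+3+1 = 7
  2+1 = 3

0x3701B1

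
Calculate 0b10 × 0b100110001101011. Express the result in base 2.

Multiply each base-2 digit by 2, carrying:
  1×2 = 2 → write 0 carry 1
  1×2+1 = 3 → write 1 carry 1
  0×2+1 = 1 → write 1
  1×2 = 2 → write 0 carry 1
  0×2+1 = 1 → write 1
  1×2 = 2 → write 0 carry 1
  1×2+1 = 3 → write 1 carry 1
  0×2+1 = 1 → write 1
  0×2 = 0 → write 0
  0×2 = 0 → write 0
  1×2 = 2 → write 0 carry 1
  1×2+1 = 3 → write 1 carry 1
  0×2+1 = 1 → write 1
  0×2 = 0 → write 0
  1×2 = 2 → write 0 carry 1
  remaining carry: 1

0b1001100011010110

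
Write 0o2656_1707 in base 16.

0x5ae3c7

Each octal digit is 3 bits: 2=010 6=110 5=101 6=110 1=001 7=111 0=000 7=111.
Group the bits into nibbles: 0101 1010 1110 0011 1100 0111 → 5ae3c7.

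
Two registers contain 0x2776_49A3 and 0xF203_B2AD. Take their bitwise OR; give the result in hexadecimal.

0xF777FBAF

OR each hex digit independently (no carries):
  2|F=F, 7|2=7, 7|0=7, 6|3=7, 4|B=F, 9|2=B, A|A=A, 3|D=F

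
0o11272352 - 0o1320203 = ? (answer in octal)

Subtract column by column in base 8:
  2-3 → 7 (borrow)
  5-0-1 → 4
  3-2 → 1
  2-0 → 2
  7-2 → 5
  2-3 → 7 (borrow)
  1-1-1 → 7 (borrow)
  1-0-1 → 0

0o7752147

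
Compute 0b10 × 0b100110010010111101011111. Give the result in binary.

0b1001100100101111010111110

Multiply each base-2 digit by 2, carrying:
  1×2 = 2 → write 0 carry 1
  1×2+1 = 3 → write 1 carry 1
  1×2+1 = 3 → write 1 carry 1
  1×2+1 = 3 → write 1 carry 1
  1×2+1 = 3 → write 1 carry 1
  0×2+1 = 1 → write 1
  1×2 = 2 → write 0 carry 1
  0×2+1 = 1 → write 1
  1×2 = 2 → write 0 carry 1
  1×2+1 = 3 → write 1 carry 1
  1×2+1 = 3 → write 1 carry 1
  1×2+1 = 3 → write 1 carry 1
  0×2+1 = 1 → write 1
  1×2 = 2 → write 0 carry 1
  0×2+1 = 1 → write 1
  0×2 = 0 → write 0
  1×2 = 2 → write 0 carry 1
  0×2+1 = 1 → write 1
  0×2 = 0 → write 0
  1×2 = 2 → write 0 carry 1
  1×2+1 = 3 → write 1 carry 1
  0×2+1 = 1 → write 1
  0×2 = 0 → write 0
  1×2 = 2 → write 0 carry 1
  remaining carry: 1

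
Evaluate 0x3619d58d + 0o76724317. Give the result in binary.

0b110111000101010111111001011100

0x3619d58d = 0b110110000110011101010110001101 in binary.
0o76724317 = 0b111110111010100011001111 in binary.
Add column by column in base 2, right to left:
  1+1 = 0 carry 1
  0+1+1 = 0 carry 1
  1+1+1 = 1 carry 1
  1+1+1 = 1 carry 1
  0+0+1 = 1
  0+0 = 0
  0+1 = 1
  1+1 = 0 carry 1
  1+0+1 = 0 carry 1
  0+0+1 = 1
  1+0 = 1
  0+1 = 1
  1+0 = 1
  0+1 = 1
  1+0 = 1
  1+1 = 0 carry 1
  1+1+1 = 1 carry 1
  0+1+1 = 0 carry 1
  0+0+1 = 1
  1+1 = 0 carry 1
  1+1+1 = 1 carry 1
  0+1+1 = 0 carry 1
  0+1+1 = 0 carry 1
  0+1+1 = 0 carry 1
  0+0+1 = 1
  1+0 = 1
  1+0 = 1
  0+0 = 0
  1+0 = 1
  1+0 = 1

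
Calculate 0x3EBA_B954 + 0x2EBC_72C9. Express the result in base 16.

0x6D772C1D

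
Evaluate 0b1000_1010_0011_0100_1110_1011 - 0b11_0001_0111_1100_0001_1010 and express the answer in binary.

0b10110001011100011010001

Subtract column by column in base 2:
  1-0 → 1
  1-1 → 0
  0-0 → 0
  1-1 → 0
  0-1 → 1 (borrow)
  1-0-1 → 0
  1-0 → 1
  1-0 → 1
  0-0 → 0
  0-0 → 0
  1-1 → 0
  0-1 → 1 (borrow)
  1-1-1 → 1 (borrow)
  1-1-1 → 1 (borrow)
  0-1-1 → 0 (borrow)
  0-0-1 → 1 (borrow)
  0-1-1 → 0 (borrow)
  1-0-1 → 0
  0-0 → 0
  1-0 → 1
  0-1 → 1 (borrow)
  0-1-1 → 0 (borrow)
  0-0-1 → 1 (borrow)
  1-0-1 → 0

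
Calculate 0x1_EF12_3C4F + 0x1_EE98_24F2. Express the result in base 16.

0x3DDAA6141

Add column by column in base 16, right to left:
  F+2 = 1 carry 1
  4+F+1 = 4 carry 1
  C+4+1 = 1 carry 1
  3+2+1 = 6
  2+8 = A
  1+9 = A
  F+E = D carry 1
  E+E+1 = D carry 1
  1+1+1 = 3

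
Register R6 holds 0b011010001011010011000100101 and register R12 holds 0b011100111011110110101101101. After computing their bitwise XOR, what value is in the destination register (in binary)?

0b000110110000100101101001000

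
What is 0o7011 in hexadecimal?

0xE09

Each octal digit is 3 bits: 7=111 0=000 1=001 1=001.
Group the bits into nibbles: 1110 0000 1001 → E09.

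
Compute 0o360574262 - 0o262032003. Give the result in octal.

Subtract column by column in base 8:
  2-3 → 7 (borrow)
  6-0-1 → 5
  2-0 → 2
  4-2 → 2
  7-3 → 4
  5-0 → 5
  0-2 → 6 (borrow)
  6-6-1 → 7 (borrow)
  3-2-1 → 0

0o76542257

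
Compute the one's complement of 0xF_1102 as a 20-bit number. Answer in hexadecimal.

Each hex digit d becomes F−d:
  F→0, 1→E, 1→E, 0→F, 2→D

0x0EEFD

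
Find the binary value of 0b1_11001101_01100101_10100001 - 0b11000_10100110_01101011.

Subtract column by column in base 2:
  1-1 → 0
  0-1 → 1 (borrow)
  0-0-1 → 1 (borrow)
  0-1-1 → 0 (borrow)
  0-0-1 → 1 (borrow)
  1-1-1 → 1 (borrow)
  0-1-1 → 0 (borrow)
  1-0-1 → 0
  1-0 → 1
  0-1 → 1 (borrow)
  1-1-1 → 1 (borrow)
  0-0-1 → 1 (borrow)
  0-0-1 → 1 (borrow)
  1-1-1 → 1 (borrow)
  1-0-1 → 0
  0-1 → 1 (borrow)
  1-0-1 → 0
  0-0 → 0
  1-0 → 1
  1-1 → 0
  0-1 → 1 (borrow)
  0-0-1 → 1 (borrow)
  1-0-1 → 0
  1-0 → 1
  1-0 → 1

0b1101101001011111100110110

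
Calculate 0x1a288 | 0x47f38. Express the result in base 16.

0x5ffb8

OR each hex digit independently (no carries):
  1|4=5, a|7=f, 2|f=f, 8|3=b, 8|8=8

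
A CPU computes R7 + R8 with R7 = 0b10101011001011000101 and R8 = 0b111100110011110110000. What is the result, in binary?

0b1010010001101001110101

Add column by column in base 2, right to left:
  1+0 = 1
  0+0 = 0
  1+0 = 1
  0+0 = 0
  0+1 = 1
  0+1 = 1
  1+0 = 1
  1+1 = 0 carry 1
  0+1+1 = 0 carry 1
  1+1+1 = 1 carry 1
  0+1+1 = 0 carry 1
  0+0+1 = 1
  1+0 = 1
  1+1 = 0 carry 1
  0+1+1 = 0 carry 1
  1+0+1 = 0 carry 1
  0+0+1 = 1
  1+1 = 0 carry 1
  0+1+1 = 0 carry 1
  1+1+1 = 1 carry 1
  0+1+1 = 0 carry 1
  final carry 1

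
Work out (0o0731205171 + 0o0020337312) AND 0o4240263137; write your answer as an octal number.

Add column by column in base 8, right to left:
  1+2 = 3
  7+1 = 0 carry 1
  1+3+1 = 5
  5+7 = 4 carry 1
  0+3+1 = 4
  2+3 = 5
  1+0 = 1
  3+2 = 5
  7+0 = 7
Sum = 0o751544503; now AND with 0o4240263137:
  0&4=0, 7&2=2, 5&4=4, 1&0=0, 5&2=0, 4&6=4, 4&3=0, 5&1=1, 0&3=0, 3&7=3

0o240040103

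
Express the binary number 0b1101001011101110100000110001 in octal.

0o1513564061

Group the bits in threes: 001 101 001 011 101 110 100 000 110 001 → 1513564061.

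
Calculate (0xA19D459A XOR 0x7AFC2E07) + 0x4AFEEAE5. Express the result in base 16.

First 0xA19D459A XOR 0x7AFC2E07 = 0xDB616B9D.
Add column by column in base 16, right to left:
  D+5 = 2 carry 1
  9+E+1 = 8 carry 1
  B+A+1 = 6 carry 1
  6+E+1 = 5 carry 1
  1+E+1 = 0 carry 1
  6+F+1 = 6 carry 1
  B+A+1 = 6 carry 1
  D+4+1 = 2 carry 1
  final carry 1

0x126605682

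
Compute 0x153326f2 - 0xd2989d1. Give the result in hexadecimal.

0x8099d21

Subtract column by column in base 16:
  2-1 → 1
  f-d → 2
  6-9 → d (borrow)
  2-8-1 → 9 (borrow)
  3-9-1 → 9 (borrow)
  3-2-1 → 0
  5-d → 8 (borrow)
  1-0-1 → 0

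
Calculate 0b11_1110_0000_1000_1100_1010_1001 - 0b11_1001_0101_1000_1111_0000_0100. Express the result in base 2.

Subtract column by column in base 2:
  1-0 → 1
  0-0 → 0
  0-1 → 1 (borrow)
  1-0-1 → 0
  0-0 → 0
  1-0 → 1
  0-0 → 0
  1-0 → 1
  0-1 → 1 (borrow)
  0-1-1 → 0 (borrow)
  1-1-1 → 1 (borrow)
  1-1-1 → 1 (borrow)
  0-0-1 → 1 (borrow)
  0-0-1 → 1 (borrow)
  0-0-1 → 1 (borrow)
  1-1-1 → 1 (borrow)
  0-1-1 → 0 (borrow)
  0-0-1 → 1 (borrow)
  0-1-1 → 0 (borrow)
  0-0-1 → 1 (borrow)
  0-1-1 → 0 (borrow)
  1-0-1 → 0
  1-0 → 1
  1-1 → 0
  1-1 → 0
  1-1 → 0

0b10010101111110110100101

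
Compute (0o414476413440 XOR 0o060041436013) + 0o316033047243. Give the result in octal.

0o1012472074716

First 0o414476413440 XOR 0o060041436013 = 0o474437025453.
Add column by column in base 8, right to left:
  3+3 = 6
  5+4 = 1 carry 1
  4+2+1 = 7
  5+7 = 4 carry 1
  2+4+1 = 7
  0+0 = 0
  7+3 = 2 carry 1
  3+3+1 = 7
  4+0 = 4
  4+6 = 2 carry 1
  7+1+1 = 1 carry 1
  4+3+1 = 0 carry 1
  final carry 1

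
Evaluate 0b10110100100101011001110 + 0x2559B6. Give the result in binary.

0x2559B6 = 0b1001010101100110110110 in binary.
Add column by column in base 2, right to left:
  0+0 = 0
  1+1 = 0 carry 1
  1+1+1 = 1 carry 1
  1+0+1 = 0 carry 1
  0+1+1 = 0 carry 1
  0+1+1 = 0 carry 1
  1+0+1 = 0 carry 1
  1+1+1 = 1 carry 1
  0+1+1 = 0 carry 1
  1+0+1 = 0 carry 1
  0+0+1 = 1
  1+1 = 0 carry 1
  0+1+1 = 0 carry 1
  0+0+1 = 1
  1+1 = 0 carry 1
  0+0+1 = 1
  0+1 = 1
  1+0 = 1
  0+1 = 1
  1+0 = 1
  1+0 = 1
  0+1 = 1
  1+0 = 1

0b11111111010010010000100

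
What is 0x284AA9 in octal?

Expand each hex digit to 4 bits: 2=0010 8=1000 4=0100 A=1010 A=1010 9=1001.
Group the bits in threes: 001 010 000 100 101 010 101 001 → 12045251.

0o12045251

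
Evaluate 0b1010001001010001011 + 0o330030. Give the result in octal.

0o1541243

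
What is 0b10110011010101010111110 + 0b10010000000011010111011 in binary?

0b101000011011000101111001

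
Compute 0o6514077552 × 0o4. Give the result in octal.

0o32460376650

Multiply each base-8 digit by 4, carrying:
  2×4 = 8 → write 0 carry 1
  5×4+1 = 21 → write 5 carry 2
  5×4+2 = 22 → write 6 carry 2
  7×4+2 = 30 → write 6 carry 3
  7×4+3 = 31 → write 7 carry 3
  0×4+3 = 3 → write 3
  4×4 = 16 → write 0 carry 2
  1×4+2 = 6 → write 6
  5×4 = 20 → write 4 carry 2
  6×4+2 = 26 → write 2 carry 3
  remaining carry: 3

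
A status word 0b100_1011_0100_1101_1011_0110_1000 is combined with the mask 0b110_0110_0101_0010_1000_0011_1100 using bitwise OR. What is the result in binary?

OR bit by bit (1 where either bit is 1):
  100101101001101101101101000
| 110011001010010100000111100
= 110111101011111101101111100

0b110111101011111101101111100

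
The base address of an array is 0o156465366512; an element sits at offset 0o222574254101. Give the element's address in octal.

0o401261642613

Add column by column in base 8, right to left:
  2+1 = 3
  1+0 = 1
  5+1 = 6
  6+4 = 2 carry 1
  6+5+1 = 4 carry 1
  3+2+1 = 6
  5+4 = 1 carry 1
  6+7+1 = 6 carry 1
  4+5+1 = 2 carry 1
  6+2+1 = 1 carry 1
  5+2+1 = 0 carry 1
  1+2+1 = 4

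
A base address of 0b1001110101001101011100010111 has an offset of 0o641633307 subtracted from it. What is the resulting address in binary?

0o641633307 = 0b110100001110011011011000111 in binary.
Subtract column by column in base 2:
  1-1 → 0
  1-1 → 0
  1-1 → 0
  0-0 → 0
  1-0 → 1
  0-0 → 0
  0-1 → 1 (borrow)
  0-1-1 → 0 (borrow)
  1-0-1 → 0
  1-1 → 0
  1-1 → 0
  0-0 → 0
  1-1 → 0
  0-1 → 1 (borrow)
  1-0-1 → 0
  1-0 → 1
  0-1 → 1 (borrow)
  0-1-1 → 0 (borrow)
  1-1-1 → 1 (borrow)
  0-0-1 → 1 (borrow)
  1-0-1 → 0
  0-0 → 0
  1-0 → 1
  1-1 → 0
  1-0 → 1
  0-1 → 1 (borrow)
  0-1-1 → 0 (borrow)
  1-0-1 → 0

0b11010011011010000001010000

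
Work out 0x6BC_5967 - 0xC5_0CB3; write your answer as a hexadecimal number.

0x5F74CB4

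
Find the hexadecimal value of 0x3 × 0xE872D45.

0x2B9587CF

Multiply each base-16 digit by 3, carrying:
  5×3 = 15 → write F
  4×3 = 12 → write C
  D×3 = 39 → write 7 carry 2
  2×3+2 = 8 → write 8
  7×3 = 21 → write 5 carry 1
  8×3+1 = 25 → write 9 carry 1
  E×3+1 = 43 → write B carry 2
  remaining carry: 2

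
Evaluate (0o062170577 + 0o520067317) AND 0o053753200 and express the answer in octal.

0o2240000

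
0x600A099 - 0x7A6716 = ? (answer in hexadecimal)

0x5863983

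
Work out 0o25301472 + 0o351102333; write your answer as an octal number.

0o376404025

Add column by column in base 8, right to left:
  2+3 = 5
  7+3 = 2 carry 1
  4+3+1 = 0 carry 1
  1+2+1 = 4
  0+0 = 0
  3+1 = 4
  5+1 = 6
  2+5 = 7
  0+3 = 3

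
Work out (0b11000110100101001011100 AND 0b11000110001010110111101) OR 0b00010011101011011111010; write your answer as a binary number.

0b11010111101011011111110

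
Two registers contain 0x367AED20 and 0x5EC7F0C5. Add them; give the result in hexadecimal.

Add column by column in base 16, right to left:
  0+5 = 5
  2+C = E
  D+0 = D
  E+F = D carry 1
  A+7+1 = 2 carry 1
  7+C+1 = 4 carry 1
  6+E+1 = 5 carry 1
  3+5+1 = 9

0x9542DDE5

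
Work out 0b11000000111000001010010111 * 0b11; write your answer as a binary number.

0b1001000010101000011111000101

Multiply each base-2 digit by 3, carrying:
  1×3 = 3 → write 1 carry 1
  1×3+1 = 4 → write 0 carry 2
  1×3+2 = 5 → write 1 carry 2
  0×3+2 = 2 → write 0 carry 1
  1×3+1 = 4 → write 0 carry 2
  0×3+2 = 2 → write 0 carry 1
  0×3+1 = 1 → write 1
  1×3 = 3 → write 1 carry 1
  0×3+1 = 1 → write 1
  1×3 = 3 → write 1 carry 1
  0×3+1 = 1 → write 1
  0×3 = 0 → write 0
  0×3 = 0 → write 0
  0×3 = 0 → write 0
  0×3 = 0 → write 0
  1×3 = 3 → write 1 carry 1
  1×3+1 = 4 → write 0 carry 2
  1×3+2 = 5 → write 1 carry 2
  0×3+2 = 2 → write 0 carry 1
  0×3+1 = 1 → write 1
  0×3 = 0 → write 0
  0×3 = 0 → write 0
  0×3 = 0 → write 0
  0×3 = 0 → write 0
  1×3 = 3 → write 1 carry 1
  1×3+1 = 4 → write 0 carry 2
  remaining carry: 10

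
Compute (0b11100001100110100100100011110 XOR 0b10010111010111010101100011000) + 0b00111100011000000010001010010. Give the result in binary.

0b10110011001001110011001011000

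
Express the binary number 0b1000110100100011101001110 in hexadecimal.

0x11A474E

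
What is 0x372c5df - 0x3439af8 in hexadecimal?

0x2f2ae7

Subtract column by column in base 16:
  f-8 → 7
  d-f → e (borrow)
  5-a-1 → a (borrow)
  c-9-1 → 2
  2-3 → f (borrow)
  7-4-1 → 2
  3-3 → 0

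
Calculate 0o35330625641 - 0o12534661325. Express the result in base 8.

0o22573744314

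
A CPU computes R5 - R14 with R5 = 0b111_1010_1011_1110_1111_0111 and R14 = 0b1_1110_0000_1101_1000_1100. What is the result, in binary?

Subtract column by column in base 2:
  1-0 → 1
  1-0 → 1
  1-1 → 0
  0-1 → 1 (borrow)
  1-0-1 → 0
  1-0 → 1
  1-0 → 1
  1-1 → 0
  0-1 → 1 (borrow)
  1-0-1 → 0
  1-1 → 0
  1-1 → 0
  1-0 → 1
  1-0 → 1
  0-0 → 0
  1-0 → 1
  0-0 → 0
  1-1 → 0
  0-1 → 1 (borrow)
  1-1-1 → 1 (borrow)
  1-1-1 → 1 (borrow)
  1-0-1 → 0
  1-0 → 1

0b10111001011000101101011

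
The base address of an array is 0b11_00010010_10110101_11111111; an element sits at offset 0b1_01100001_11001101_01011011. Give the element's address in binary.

Add column by column in base 2, right to left:
  1+1 = 0 carry 1
  1+1+1 = 1 carry 1
  1+0+1 = 0 carry 1
  1+1+1 = 1 carry 1
  1+1+1 = 1 carry 1
  1+0+1 = 0 carry 1
  1+1+1 = 1 carry 1
  1+0+1 = 0 carry 1
  1+1+1 = 1 carry 1
  0+0+1 = 1
  1+1 = 0 carry 1
  0+1+1 = 0 carry 1
  1+0+1 = 0 carry 1
  1+0+1 = 0 carry 1
  0+1+1 = 0 carry 1
  1+1+1 = 1 carry 1
  0+1+1 = 0 carry 1
  1+0+1 = 0 carry 1
  0+0+1 = 1
  0+0 = 0
  1+0 = 1
  0+1 = 1
  0+1 = 1
  0+0 = 0
  1+1 = 0 carry 1
  1+0+1 = 0 carry 1
  final carry 1

0b100011101001000001101011010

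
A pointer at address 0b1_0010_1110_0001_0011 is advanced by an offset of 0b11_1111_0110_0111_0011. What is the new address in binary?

Add column by column in base 2, right to left:
  1+1 = 0 carry 1
  1+1+1 = 1 carry 1
  0+0+1 = 1
  0+0 = 0
  1+1 = 0 carry 1
  0+1+1 = 0 carry 1
  0+1+1 = 0 carry 1
  0+0+1 = 1
  0+0 = 0
  1+1 = 0 carry 1
  1+1+1 = 1 carry 1
  1+0+1 = 0 carry 1
  0+1+1 = 0 carry 1
  1+1+1 = 1 carry 1
  0+1+1 = 0 carry 1
  0+1+1 = 0 carry 1
  1+1+1 = 1 carry 1
  0+1+1 = 0 carry 1
  final carry 1

0b1010010010010000110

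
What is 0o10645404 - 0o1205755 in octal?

Subtract column by column in base 8:
  4-5 → 7 (borrow)
  0-5-1 → 2 (borrow)
  4-7-1 → 4 (borrow)
  5-5-1 → 7 (borrow)
  4-0-1 → 3
  6-2 → 4
  0-1 → 7 (borrow)
  1-0-1 → 0

0o7437427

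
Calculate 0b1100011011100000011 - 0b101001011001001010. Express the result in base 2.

0b111010000010111001

Subtract column by column in base 2:
  1-0 → 1
  1-1 → 0
  0-0 → 0
  0-1 → 1 (borrow)
  0-0-1 → 1 (borrow)
  0-0-1 → 1 (borrow)
  0-1-1 → 0 (borrow)
  0-0-1 → 1 (borrow)
  1-0-1 → 0
  1-1 → 0
  1-1 → 0
  0-0 → 0
  1-1 → 0
  1-0 → 1
  0-0 → 0
  0-1 → 1 (borrow)
  0-0-1 → 1 (borrow)
  1-1-1 → 1 (borrow)
  1-0-1 → 0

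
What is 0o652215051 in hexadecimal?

0x6a91a29

Each octal digit is 3 bits: 6=110 5=101 2=010 2=010 1=001 5=101 0=000 5=101 1=001.
Group the bits into nibbles: 0110 1010 1001 0001 1010 0010 1001 → 6a91a29.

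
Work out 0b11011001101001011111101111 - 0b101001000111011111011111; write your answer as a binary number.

Subtract column by column in base 2:
  1-1 → 0
  1-1 → 0
  1-1 → 0
  1-1 → 0
  0-1 → 1 (borrow)
  1-0-1 → 0
  1-1 → 0
  1-1 → 0
  1-1 → 0
  1-1 → 0
  1-1 → 0
  0-0 → 0
  1-1 → 0
  0-1 → 1 (borrow)
  0-1-1 → 0 (borrow)
  1-0-1 → 0
  0-0 → 0
  1-0 → 1
  1-1 → 0
  0-0 → 0
  0-0 → 0
  1-1 → 0
  1-0 → 1
  0-1 → 1 (borrow)
  1-0-1 → 0
  1-0 → 1

0b10110000100010000000010000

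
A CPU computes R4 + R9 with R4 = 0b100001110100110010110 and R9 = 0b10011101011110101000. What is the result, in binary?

0b110101100000100111110

Add column by column in base 2, right to left:
  0+0 = 0
  1+0 = 1
  1+0 = 1
  0+1 = 1
  1+0 = 1
  0+1 = 1
  0+0 = 0
  1+1 = 0 carry 1
  1+1+1 = 1 carry 1
  0+1+1 = 0 carry 1
  0+1+1 = 0 carry 1
  1+0+1 = 0 carry 1
  0+1+1 = 0 carry 1
  1+0+1 = 0 carry 1
  1+1+1 = 1 carry 1
  1+1+1 = 1 carry 1
  0+1+1 = 0 carry 1
  0+0+1 = 1
  0+0 = 0
  0+1 = 1
  1+0 = 1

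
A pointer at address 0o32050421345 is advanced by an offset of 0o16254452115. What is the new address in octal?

Add column by column in base 8, right to left:
  5+5 = 2 carry 1
  4+1+1 = 6
  3+1 = 4
  1+2 = 3
  2+5 = 7
  4+4 = 0 carry 1
  0+4+1 = 5
  5+5 = 2 carry 1
  0+2+1 = 3
  2+6 = 0 carry 1
  3+1+1 = 5

0o50325073462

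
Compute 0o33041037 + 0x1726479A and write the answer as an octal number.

0x1726479A = 0o2711443632 in octal.
Add column by column in base 8, right to left:
  7+2 = 1 carry 1
  3+3+1 = 7
  0+6 = 6
  1+3 = 4
  4+4 = 0 carry 1
  0+4+1 = 5
  3+1 = 4
  3+1 = 4
  0+7 = 7
  0+2 = 2

0o2744504671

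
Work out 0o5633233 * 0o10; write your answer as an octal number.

0o56332330

Multiply each base-8 digit by 8, carrying:
  3×8 = 24 → write 0 carry 3
  3×8+3 = 27 → write 3 carry 3
  2×8+3 = 19 → write 3 carry 2
  3×8+2 = 26 → write 2 carry 3
  3×8+3 = 27 → write 3 carry 3
  6×8+3 = 51 → write 3 carry 6
  5×8+6 = 46 → write 6 carry 5
  remaining carry: 5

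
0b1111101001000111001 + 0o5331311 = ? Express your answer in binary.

0o5331311 = 0b101011011001011001001 in binary.
Add column by column in base 2, right to left:
  1+1 = 0 carry 1
  0+0+1 = 1
  0+0 = 0
  1+1 = 0 carry 1
  1+0+1 = 0 carry 1
  1+0+1 = 0 carry 1
  0+1+1 = 0 carry 1
  0+1+1 = 0 carry 1
  0+0+1 = 1
  1+1 = 0 carry 1
  0+0+1 = 1
  0+0 = 0
  1+1 = 0 carry 1
  0+1+1 = 0 carry 1
  1+0+1 = 0 carry 1
  1+1+1 = 1 carry 1
  1+1+1 = 1 carry 1
  1+0+1 = 0 carry 1
  1+1+1 = 1 carry 1
  0+0+1 = 1
  0+1 = 1

0b111011000010100000010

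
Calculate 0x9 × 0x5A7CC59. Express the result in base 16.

0x32E62F21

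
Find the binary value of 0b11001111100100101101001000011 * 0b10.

0b110011111001001011010010000110

Multiply each base-2 digit by 2, carrying:
  1×2 = 2 → write 0 carry 1
  1×2+1 = 3 → write 1 carry 1
  0×2+1 = 1 → write 1
  0×2 = 0 → write 0
  0×2 = 0 → write 0
  0×2 = 0 → write 0
  1×2 = 2 → write 0 carry 1
  0×2+1 = 1 → write 1
  0×2 = 0 → write 0
  1×2 = 2 → write 0 carry 1
  0×2+1 = 1 → write 1
  1×2 = 2 → write 0 carry 1
  1×2+1 = 3 → write 1 carry 1
  0×2+1 = 1 → write 1
  1×2 = 2 → write 0 carry 1
  0×2+1 = 1 → write 1
  0×2 = 0 → write 0
  1×2 = 2 → write 0 carry 1
  0×2+1 = 1 → write 1
  0×2 = 0 → write 0
  1×2 = 2 → write 0 carry 1
  1×2+1 = 3 → write 1 carry 1
  1×2+1 = 3 → write 1 carry 1
  1×2+1 = 3 → write 1 carry 1
  1×2+1 = 3 → write 1 carry 1
  0×2+1 = 1 → write 1
  0×2 = 0 → write 0
  1×2 = 2 → write 0 carry 1
  1×2+1 = 3 → write 1 carry 1
  remaining carry: 1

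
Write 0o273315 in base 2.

Each octal digit is 3 bits: 2=010 7=111 3=011 3=011 1=001 5=101.

0b10111011011001101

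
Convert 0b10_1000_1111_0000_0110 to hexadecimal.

Group the bits into nibbles: 0010 1000 1111 0000 0110 → 28F06.

0x28F06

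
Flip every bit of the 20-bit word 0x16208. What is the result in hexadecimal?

0xE9DF7

Each hex digit d becomes F−d:
  1→E, 6→9, 2→D, 0→F, 8→7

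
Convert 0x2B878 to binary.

0b101011100001111000

Expand each hex digit to 4 bits: 2=0010 B=1011 8=1000 7=0111 8=1000.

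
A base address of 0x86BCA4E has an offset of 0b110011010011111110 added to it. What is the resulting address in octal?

0x86BCA4E = 0o1032745116 in octal.
0b110011010011111110 = 0o632376 in octal.
Add column by column in base 8, right to left:
  6+6 = 4 carry 1
  1+7+1 = 1 carry 1
  1+3+1 = 5
  5+2 = 7
  4+3 = 7
  7+6 = 5 carry 1
  2+0+1 = 3
  3+0 = 3
  0+0 = 0
  1+0 = 1

0o1033577514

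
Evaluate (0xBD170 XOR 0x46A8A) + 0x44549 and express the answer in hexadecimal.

First 0xBD170 XOR 0x46A8A = 0xFBBFA.
Add column by column in base 16, right to left:
  A+9 = 3 carry 1
  F+4+1 = 4 carry 1
  B+5+1 = 1 carry 1
  B+4+1 = 0 carry 1
  F+4+1 = 4 carry 1
  final carry 1

0x140143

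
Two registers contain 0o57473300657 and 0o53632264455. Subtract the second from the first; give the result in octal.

0o3641014202

Subtract column by column in base 8:
  7-5 → 2
  5-5 → 0
  6-4 → 2
  0-4 → 4 (borrow)
  0-6-1 → 1 (borrow)
  3-2-1 → 0
  3-2 → 1
  7-3 → 4
  4-6 → 6 (borrow)
  7-3-1 → 3
  5-5 → 0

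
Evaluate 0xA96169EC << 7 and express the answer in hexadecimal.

7 bits is not a whole number of base-16 digits; in binary: 10101001011000010110100111101100 << 7 = 101010010110000101101001111011000000000.

0x54B0B4F600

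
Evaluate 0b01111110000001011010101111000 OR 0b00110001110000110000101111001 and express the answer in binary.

OR bit by bit (1 where either bit is 1):
  01111110000001011010101111000
| 00110001110000110000101111001
= 01111111110001111010101111001

0b01111111110001111010101111001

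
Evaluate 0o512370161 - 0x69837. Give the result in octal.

0x69837 = 0o1514067 in octal.
Subtract column by column in base 8:
  1-7 → 2 (borrow)
  6-6-1 → 7 (borrow)
  1-0-1 → 0
  0-4 → 4 (borrow)
  7-1-1 → 5
  3-5 → 6 (borrow)
  2-1-1 → 0
  1-0 → 1
  5-0 → 5

0o510654072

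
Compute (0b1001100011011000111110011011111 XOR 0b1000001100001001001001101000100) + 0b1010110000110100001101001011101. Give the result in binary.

0b1100100000000110000100111111000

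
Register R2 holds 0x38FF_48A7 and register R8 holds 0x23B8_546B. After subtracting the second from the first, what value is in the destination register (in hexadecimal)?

Subtract column by column in base 16:
  7-B → C (borrow)
  A-6-1 → 3
  8-4 → 4
  4-5 → F (borrow)
  F-8-1 → 6
  F-B → 4
  8-3 → 5
  3-2 → 1

0x1546F43C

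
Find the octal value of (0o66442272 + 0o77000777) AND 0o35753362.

0o25443260

Add column by column in base 8, right to left:
  2+7 = 1 carry 1
  7+7+1 = 7 carry 1
  2+7+1 = 2 carry 1
  2+0+1 = 3
  4+0 = 4
  4+0 = 4
  6+7 = 5 carry 1
  6+7+1 = 6 carry 1
  final carry 1
Sum = 0o165443271; now AND with 0o35753362:
  1&0=0, 6&3=2, 5&5=5, 4&7=4, 4&5=4, 3&3=3, 2&3=2, 7&6=6, 1&2=0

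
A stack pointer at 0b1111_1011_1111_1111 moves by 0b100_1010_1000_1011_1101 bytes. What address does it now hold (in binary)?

Add column by column in base 2, right to left:
  1+1 = 0 carry 1
  1+0+1 = 0 carry 1
  1+1+1 = 1 carry 1
  1+1+1 = 1 carry 1
  1+1+1 = 1 carry 1
  1+1+1 = 1 carry 1
  1+0+1 = 0 carry 1
  1+1+1 = 1 carry 1
  1+0+1 = 0 carry 1
  1+0+1 = 0 carry 1
  0+0+1 = 1
  1+1 = 0 carry 1
  1+0+1 = 0 carry 1
  1+1+1 = 1 carry 1
  1+0+1 = 0 carry 1
  1+1+1 = 1 carry 1
  0+0+1 = 1
  0+0 = 0
  0+1 = 1

0b1011010010010111100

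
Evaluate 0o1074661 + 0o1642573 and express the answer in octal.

Add column by column in base 8, right to left:
  1+3 = 4
  6+7 = 5 carry 1
  6+5+1 = 4 carry 1
  4+2+1 = 7
  7+4 = 3 carry 1
  0+6+1 = 7
  1+1 = 2

0o2737454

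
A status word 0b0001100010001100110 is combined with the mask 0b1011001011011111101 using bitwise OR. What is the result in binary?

OR bit by bit (1 where either bit is 1):
  0001100010001100110
| 1011001011011111101
= 1011101011011111111

0b1011101011011111111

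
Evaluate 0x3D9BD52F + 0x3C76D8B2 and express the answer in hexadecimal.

0x7A12ADE1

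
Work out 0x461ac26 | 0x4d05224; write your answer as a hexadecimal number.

OR each hex digit independently (no carries):
  4|4=4, 6|d=f, 1|0=1, a|5=f, c|2=e, 2|2=2, 6|4=6

0x4f1fe26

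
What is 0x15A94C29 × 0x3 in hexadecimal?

0x40FBE47B

Multiply each base-16 digit by 3, carrying:
  9×3 = 27 → write B carry 1
  2×3+1 = 7 → write 7
  C×3 = 36 → write 4 carry 2
  4×3+2 = 14 → write E
  9×3 = 27 → write B carry 1
  A×3+1 = 31 → write F carry 1
  5×3+1 = 16 → write 0 carry 1
  1×3+1 = 4 → write 4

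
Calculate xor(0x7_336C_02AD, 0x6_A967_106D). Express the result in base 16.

0x19A0B12C0

XOR each hex digit independently (no carries):
  7^6=1, 3^A=9, 3^9=A, 6^6=0, C^7=B, 0^1=1, 2^0=2, A^6=C, D^D=0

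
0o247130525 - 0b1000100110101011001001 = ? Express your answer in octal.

0o236443214

0b1000100110101011001001 = 0o10465311 in octal.
Subtract column by column in base 8:
  5-1 → 4
  2-1 → 1
  5-3 → 2
  0-5 → 3 (borrow)
  3-6-1 → 4 (borrow)
  1-4-1 → 4 (borrow)
  7-0-1 → 6
  4-1 → 3
  2-0 → 2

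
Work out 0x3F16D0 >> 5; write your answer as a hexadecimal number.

5 bits is not a whole number of base-16 digits; in binary: 1111110001011011010000 >> 5 = 11111100010110110.

0x1F8B6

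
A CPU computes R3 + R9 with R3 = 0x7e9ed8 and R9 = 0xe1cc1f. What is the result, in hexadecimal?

Add column by column in base 16, right to left:
  8+f = 7 carry 1
  d+1+1 = f
  e+c = a carry 1
  9+c+1 = 6 carry 1
  e+1+1 = 0 carry 1
  7+e+1 = 6 carry 1
  final carry 1

0x1606af7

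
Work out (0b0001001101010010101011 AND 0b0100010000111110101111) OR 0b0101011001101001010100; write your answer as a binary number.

0b0001001101010010101011 AND 0b0100010000111110101111 = 0b0000000000010010101011.
Then OR with 0b0101011001101001010100.

0b101011001111011111111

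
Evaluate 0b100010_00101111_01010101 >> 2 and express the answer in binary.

Right shift by 2: drop the 2 least-significant bits.

0b10001000101111010101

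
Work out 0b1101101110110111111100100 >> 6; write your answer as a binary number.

Right shift by 6: drop the 6 least-significant bits.

0b1101101110110111111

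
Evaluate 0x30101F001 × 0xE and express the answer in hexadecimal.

0x2A0E1B200E

Multiply each base-16 digit by 14, carrying:
  1×14 = 14 → write E
  0×14 = 0 → write 0
  0×14 = 0 → write 0
  F×14 = 210 → write 2 carry 13
  1×14+13 = 27 → write B carry 1
  0×14+1 = 1 → write 1
  1×14 = 14 → write E
  0×14 = 0 → write 0
  3×14 = 42 → write A carry 2
  remaining carry: 2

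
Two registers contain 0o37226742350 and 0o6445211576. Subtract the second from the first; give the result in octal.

Subtract column by column in base 8:
  0-6 → 2 (borrow)
  5-7-1 → 5 (borrow)
  3-5-1 → 5 (borrow)
  2-1-1 → 0
  4-1 → 3
  7-2 → 5
  6-5 → 1
  2-4 → 6 (borrow)
  2-4-1 → 5 (borrow)
  7-6-1 → 0
  3-0 → 3

0o30561530552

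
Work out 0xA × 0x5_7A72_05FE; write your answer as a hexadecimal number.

Multiply each base-16 digit by 10, carrying:
  E×10 = 140 → write C carry 8
  F×10+8 = 158 → write E carry 9
  5×10+9 = 59 → write B carry 3
  0×10+3 = 3 → write 3
  2×10 = 20 → write 4 carry 1
  7×10+1 = 71 → write 7 carry 4
  A×10+4 = 104 → write 8 carry 6
  7×10+6 = 76 → write C carry 4
  5×10+4 = 54 → write 6 carry 3
  remaining carry: 3

0x36C8743BEC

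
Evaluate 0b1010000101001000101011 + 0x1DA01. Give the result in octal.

0o12426054

0b1010000101001000101011 = 0o12051053 in octal.
0x1DA01 = 0o355001 in octal.
Add column by column in base 8, right to left:
  3+1 = 4
  5+0 = 5
  0+0 = 0
  1+5 = 6
  5+5 = 2 carry 1
  0+3+1 = 4
  2+0 = 2
  1+0 = 1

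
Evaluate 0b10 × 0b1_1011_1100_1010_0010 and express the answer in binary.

0b110111100101000100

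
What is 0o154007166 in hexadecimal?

Each octal digit is 3 bits: 1=001 5=101 4=100 0=000 0=000 7=111 1=001 6=110 6=110.
Group the bits into nibbles: 0001 1011 0000 0000 1110 0111 0110 → 1b00e76.

0x1b00e76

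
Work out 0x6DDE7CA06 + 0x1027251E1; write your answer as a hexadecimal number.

Add column by column in base 16, right to left:
  6+1 = 7
  0+E = E
  A+1 = B
  C+5 = 1 carry 1
  7+2+1 = A
  E+7 = 5 carry 1
  D+2+1 = 0 carry 1
  D+0+1 = E
  6+1 = 7

0x7E05A1BE7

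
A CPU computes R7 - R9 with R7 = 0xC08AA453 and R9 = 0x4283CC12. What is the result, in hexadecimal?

0x7E06D841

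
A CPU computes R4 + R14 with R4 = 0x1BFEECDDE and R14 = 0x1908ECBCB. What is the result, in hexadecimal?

0x3507D99A9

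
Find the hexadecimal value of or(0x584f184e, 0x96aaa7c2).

0xdeefbfce

OR each hex digit independently (no carries):
  5|9=d, 8|6=e, 4|a=e, f|a=f, 1|a=b, 8|7=f, 4|c=c, e|2=e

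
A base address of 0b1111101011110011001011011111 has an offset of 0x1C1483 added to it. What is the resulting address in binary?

0b1111110010110100011101100010

0x1C1483 = 0b111000001010010000011 in binary.
Add column by column in base 2, right to left:
  1+1 = 0 carry 1
  1+1+1 = 1 carry 1
  1+0+1 = 0 carry 1
  1+0+1 = 0 carry 1
  1+0+1 = 0 carry 1
  0+0+1 = 1
  1+0 = 1
  1+1 = 0 carry 1
  0+0+1 = 1
  1+0 = 1
  0+1 = 1
  0+0 = 0
  1+1 = 0 carry 1
  1+0+1 = 0 carry 1
  0+0+1 = 1
  0+0 = 0
  1+0 = 1
  1+0 = 1
  1+1 = 0 carry 1
  1+1+1 = 1 carry 1
  0+1+1 = 0 carry 1
  1+0+1 = 0 carry 1
  0+0+1 = 1
  1+0 = 1
  1+0 = 1
  1+0 = 1
  1+0 = 1
  1+0 = 1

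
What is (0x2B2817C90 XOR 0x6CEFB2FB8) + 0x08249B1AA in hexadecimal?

First 0x2B2817C90 XOR 0x6CEFB2FB8 = 0x47C7A5328.
Add column by column in base 16, right to left:
  8+A = 2 carry 1
  2+A+1 = D
  3+1 = 4
  5+B = 0 carry 1
  A+9+1 = 4 carry 1
  7+4+1 = C
  C+2 = E
  7+8 = F
  4+0 = 4

0x4FEC404D2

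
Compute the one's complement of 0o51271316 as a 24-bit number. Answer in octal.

0o26506461

Each oct digit d becomes 7−d:
  5→2, 1→6, 2→5, 7→0, 1→6, 3→4, 1→6, 6→1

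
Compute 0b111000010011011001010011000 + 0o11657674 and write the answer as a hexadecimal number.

0b111000010011011001010011000 = 0x709b298 in hexadecimal.
0o11657674 = 0x275fbc in hexadecimal.
Add column by column in base 16, right to left:
  8+c = 4 carry 1
  9+b+1 = 5 carry 1
  2+f+1 = 2 carry 1
  b+5+1 = 1 carry 1
  9+7+1 = 1 carry 1
  0+2+1 = 3
  7+0 = 7

0x7311254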